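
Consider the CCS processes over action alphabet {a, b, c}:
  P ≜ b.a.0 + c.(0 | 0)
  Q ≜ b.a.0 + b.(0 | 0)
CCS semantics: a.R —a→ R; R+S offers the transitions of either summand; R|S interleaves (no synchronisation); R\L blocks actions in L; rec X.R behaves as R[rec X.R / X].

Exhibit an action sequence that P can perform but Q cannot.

P's transition system — 4 states:
  m0 = b.a.0 + c.(0 | 0) :: =b=> m1, =c=> m2
  m1 = a.0 :: =a=> m3
  m2 = 0 | 0 :: deadlocked
  m3 = 0 :: deadlocked
Q's transition system — 4 states:
  n0 = b.a.0 + b.(0 | 0) :: =b=> n1, =b=> n2
  n1 = 0 | 0 :: deadlocked
  n2 = a.0 :: =a=> n3
  n3 = 0 :: deadlocked
Trace ⟨c⟩ through P, begin at {m0}:
  step 1 (c): {m2}
  — P admits the full trace.
Trace ⟨c⟩ through Q, begin at {n0}:
  step 1 (c): ∅ (Q stuck)

c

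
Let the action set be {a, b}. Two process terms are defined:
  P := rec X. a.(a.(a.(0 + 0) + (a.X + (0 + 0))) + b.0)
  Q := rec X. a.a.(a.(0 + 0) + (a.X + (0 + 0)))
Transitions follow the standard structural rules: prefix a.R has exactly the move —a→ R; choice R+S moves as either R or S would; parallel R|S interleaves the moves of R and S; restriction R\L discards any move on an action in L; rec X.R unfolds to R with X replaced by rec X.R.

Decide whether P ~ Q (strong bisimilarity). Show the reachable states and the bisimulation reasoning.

P's transition system — 5 states:
  s0 = rec X. a.(a.(a.(0 + 0) + (a.X + (0 + 0))) + b.0) | —a→ s1
  s1 = a.(a.(0 + 0) + (a.(rec X. a.(a.(a.(0 + 0) + (a.X + (0 + 0))) + b.0)) + (0 + 0))) + b.0 | —a→ s2, —b→ s3
  s2 = a.(0 + 0) + (a.(rec X. a.(a.(a.(0 + 0) + (a.X + (0 + 0))) + b.0)) + (0 + 0)) | —a→ s0, —a→ s4
  s3 = 0 | deadlocked
  s4 = 0 + 0 | deadlocked
Q's transition system — 4 states:
  t0 = rec X. a.a.(a.(0 + 0) + (a.X + (0 + 0))) | —a→ t1
  t1 = a.(a.(0 + 0) + (a.(rec X. a.a.(a.(0 + 0) + (a.X + (0 + 0)))) + (0 + 0))) | —a→ t2
  t2 = a.(0 + 0) + (a.(rec X. a.a.(a.(0 + 0) + (a.X + (0 + 0)))) + (0 + 0)) | —a→ t0, —a→ t3
  t3 = 0 + 0 | deadlocked
Partition-refinement fixed point:
  B0 = {s0}
  B1 = {s1}
  B2 = {s2}
  B3 = {s3, s4, t3}
  B4 = {t0}
  B5 = {t1}
  B6 = {t2}
s0 ∈ B0, t0 ∈ B4 → different blocks

NO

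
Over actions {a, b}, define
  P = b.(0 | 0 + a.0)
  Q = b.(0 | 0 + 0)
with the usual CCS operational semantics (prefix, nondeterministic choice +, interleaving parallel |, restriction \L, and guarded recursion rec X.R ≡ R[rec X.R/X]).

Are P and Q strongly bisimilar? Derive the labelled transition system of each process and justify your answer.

Reachable graph of P (3 states):
  u0 = b.(0 | 0 + a.0) | --b--▸ u1
  u1 = 0 | 0 + a.0 | --a--▸ u2
  u2 = 0 | stopped
Reachable graph of Q (2 states):
  v0 = b.(0 | 0 + 0) | --b--▸ v1
  v1 = 0 | 0 + 0 | stopped
Partition-refinement fixed point:
  B0 = {u0}
  B1 = {u1}
  B2 = {u2, v1}
  B3 = {v0}
u0 ∈ B0, v0 ∈ B3 → different blocks

not bisimilar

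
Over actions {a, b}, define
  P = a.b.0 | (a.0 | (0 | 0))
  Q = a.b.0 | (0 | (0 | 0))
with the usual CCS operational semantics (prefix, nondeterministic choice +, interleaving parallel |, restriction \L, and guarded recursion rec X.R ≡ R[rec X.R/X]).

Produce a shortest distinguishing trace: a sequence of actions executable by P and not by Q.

P's transition system — 6 states:
  s0 = a.b.0 | (a.0 | (0 | 0)) | ··a··> s1, ··a··> s2
  s1 = a.b.0 | (0 | (0 | 0)) | ··a··> s3
  s2 = b.0 | (a.0 | (0 | 0)) | ··a··> s3, ··b··> s4
  s3 = b.0 | (0 | (0 | 0)) | ··b··> s5
  s4 = 0 | (a.0 | (0 | 0)) | ··a··> s5
  s5 = 0 | (0 | (0 | 0)) | deadlocked
Q's transition system — 3 states:
  t0 = a.b.0 | (0 | (0 | 0)) | ··a··> t1
  t1 = b.0 | (0 | (0 | 0)) | ··b··> t2
  t2 = 0 | (0 | (0 | 0)) | deadlocked
Run σ = ⟨aa⟩ on P: start {s0}
  [1] a ⇒ {s1, s2}
  [2] a ⇒ {s3}
  P completes σ.
Run σ = ⟨aa⟩ on Q: start {t0}
  [1] a ⇒ {t1}
  [2] a ⇒ ∅ (Q stuck)

aa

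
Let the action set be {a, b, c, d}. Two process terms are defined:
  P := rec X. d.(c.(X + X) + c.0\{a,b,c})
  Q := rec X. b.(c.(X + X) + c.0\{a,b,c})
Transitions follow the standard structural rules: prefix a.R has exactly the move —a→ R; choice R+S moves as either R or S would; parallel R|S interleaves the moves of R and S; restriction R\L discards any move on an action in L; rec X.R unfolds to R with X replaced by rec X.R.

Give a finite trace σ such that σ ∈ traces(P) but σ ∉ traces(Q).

d

P's transition system — 4 states:
  m0 = rec X. d.(c.(X + X) + c.0\{a,b,c}) → —d→ m1
  m1 = c.((rec X. d.(c.(X + X) + c.0\{a,b,c})) + (rec X. d.(c.(X + X) + c.0\{a,b,c}))) + c.0\{a,b,c} → —c→ m2, —c→ m3
  m2 = (rec X. d.(c.(X + X) + c.0\{a,b,c})) + (rec X. d.(c.(X + X) + c.0\{a,b,c})) → —d→ m1
  m3 = 0\{a,b,c} → ∅
Q's transition system — 4 states:
  n0 = rec X. b.(c.(X + X) + c.0\{a,b,c}) → —b→ n1
  n1 = c.((rec X. b.(c.(X + X) + c.0\{a,b,c})) + (rec X. b.(c.(X + X) + c.0\{a,b,c}))) + c.0\{a,b,c} → —c→ n2, —c→ n3
  n2 = (rec X. b.(c.(X + X) + c.0\{a,b,c})) + (rec X. b.(c.(X + X) + c.0\{a,b,c})) → —b→ n1
  n3 = 0\{a,b,c} → ∅
Trace ⟨d⟩ through P, begin at {m0}:
  step 1 (d): {m1}
  — P admits the full trace.
Trace ⟨d⟩ through Q, begin at {n0}:
  step 1 (d): no successor for Q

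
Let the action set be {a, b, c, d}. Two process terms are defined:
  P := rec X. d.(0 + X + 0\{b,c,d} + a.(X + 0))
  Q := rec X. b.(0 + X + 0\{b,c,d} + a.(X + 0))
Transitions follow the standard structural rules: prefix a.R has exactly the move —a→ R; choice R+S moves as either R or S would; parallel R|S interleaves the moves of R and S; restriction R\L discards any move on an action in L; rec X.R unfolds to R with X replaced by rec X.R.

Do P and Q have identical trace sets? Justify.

trace-distinct — witness ⟨d⟩

Reachable graph of P (3 states):
  s0 = rec X. d.(0 + X + 0\{b,c,d} + a.(X + 0)) → =d=> s1
  s1 = 0 + (rec X. d.(0 + X + 0\{b,c,d} + a.(X + 0))) + 0\{b,c,d} + a.((rec X. d.(0 + X + 0\{b,c,d} + a.(X + 0))) + 0) → =a=> s2, =d=> s1
  s2 = (rec X. d.(0 + X + 0\{b,c,d} + a.(X + 0))) + 0 → =d=> s1
Reachable graph of Q (3 states):
  t0 = rec X. b.(0 + X + 0\{b,c,d} + a.(X + 0)) → =b=> t1
  t1 = 0 + (rec X. b.(0 + X + 0\{b,c,d} + a.(X + 0))) + 0\{b,c,d} + a.((rec X. b.(0 + X + 0\{b,c,d} + a.(X + 0))) + 0) → =a=> t2, =b=> t1
  t2 = (rec X. b.(0 + X + 0\{b,c,d} + a.(X + 0))) + 0 → =b=> t1
Trace ⟨d⟩ through P, begin at {s0}:
  step 1 (d): {s1}
  — P admits the full trace.
Trace ⟨d⟩ through Q, begin at {t0}:
  step 1 (d): no successor for Q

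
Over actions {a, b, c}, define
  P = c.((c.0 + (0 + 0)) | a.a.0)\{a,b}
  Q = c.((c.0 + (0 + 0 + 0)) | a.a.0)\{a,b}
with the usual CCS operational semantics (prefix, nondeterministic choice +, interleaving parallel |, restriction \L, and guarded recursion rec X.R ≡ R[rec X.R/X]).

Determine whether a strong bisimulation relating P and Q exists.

P's transition system — 3 states:
  m0 = c.((c.0 + (0 + 0)) | a.a.0)\{a,b} | —c→ m1
  m1 = ((c.0 + (0 + 0)) | a.a.0)\{a,b} | —c→ m2
  m2 = (0 | a.a.0)\{a,b} | (no moves)
Q's transition system — 3 states:
  n0 = c.((c.0 + (0 + 0 + 0)) | a.a.0)\{a,b} | —c→ n1
  n1 = ((c.0 + (0 + 0 + 0)) | a.a.0)\{a,b} | —c→ n2
  n2 = (0 | a.a.0)\{a,b} | (no moves)
Bisimilarity quotient blocks:
  B0 = {m0, n0}
  B1 = {m1, n1}
  B2 = {m2, n2}
m0 ∈ B0, n0 ∈ B0 → same block

YES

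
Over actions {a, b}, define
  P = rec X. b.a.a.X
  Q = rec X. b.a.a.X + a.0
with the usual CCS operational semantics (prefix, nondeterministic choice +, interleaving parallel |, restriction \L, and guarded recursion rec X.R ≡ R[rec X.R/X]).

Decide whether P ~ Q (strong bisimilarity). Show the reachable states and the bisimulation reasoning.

P's transition system — 3 states:
  u0 = rec X. b.a.a.X has moves --b--▸ u1
  u1 = a.a.(rec X. b.a.a.X) has moves --a--▸ u2
  u2 = a.(rec X. b.a.a.X) has moves --a--▸ u0
Q's transition system — 4 states:
  v0 = rec X. b.a.a.X + a.0 has moves --a--▸ v1, --b--▸ v2
  v1 = 0 has moves deadlocked
  v2 = a.a.(rec X. b.a.a.X + a.0) has moves --a--▸ v3
  v3 = a.(rec X. b.a.a.X + a.0) has moves --a--▸ v0
Partition-refinement fixed point:
  B0 = {u0}
  B1 = {u1}
  B2 = {u2}
  B3 = {v0}
  B4 = {v1}
  B5 = {v2}
  B6 = {v3}
u0 ∈ B0, v0 ∈ B3 → different blocks

not bisimilar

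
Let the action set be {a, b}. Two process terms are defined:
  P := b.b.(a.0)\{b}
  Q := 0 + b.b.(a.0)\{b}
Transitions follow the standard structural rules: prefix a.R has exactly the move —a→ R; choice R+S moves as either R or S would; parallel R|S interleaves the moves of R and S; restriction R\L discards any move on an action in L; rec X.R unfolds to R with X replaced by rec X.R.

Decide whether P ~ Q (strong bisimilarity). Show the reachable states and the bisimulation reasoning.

LTS(P): 4 reachable states
  m0 = b.b.(a.0)\{b} ⊢ -b-> m1
  m1 = b.(a.0)\{b} ⊢ -b-> m2
  m2 = (a.0)\{b} ⊢ -a-> m3
  m3 = 0\{b} ⊢ ∅
LTS(Q): 4 reachable states
  n0 = 0 + b.b.(a.0)\{b} ⊢ -b-> n1
  n1 = b.(a.0)\{b} ⊢ -b-> n2
  n2 = (a.0)\{b} ⊢ -a-> n3
  n3 = 0\{b} ⊢ ∅
Partition-refinement fixed point:
  B0 = {m0, n0}
  B1 = {m1, n1}
  B2 = {m2, n2}
  B3 = {m3, n3}
m0 ∈ B0, n0 ∈ B0 → same block

YES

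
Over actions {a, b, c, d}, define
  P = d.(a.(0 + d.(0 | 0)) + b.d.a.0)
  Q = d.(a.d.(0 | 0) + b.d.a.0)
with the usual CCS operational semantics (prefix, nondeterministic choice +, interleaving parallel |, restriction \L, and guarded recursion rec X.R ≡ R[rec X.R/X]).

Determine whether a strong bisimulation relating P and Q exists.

P ~ Q

Reachable graph of P (7 states):
  u0 = d.(a.(0 + d.(0 | 0)) + b.d.a.0) has moves =d=> u1
  u1 = a.(0 + d.(0 | 0)) + b.d.a.0 has moves =a=> u2, =b=> u3
  u2 = 0 + d.(0 | 0) has moves =d=> u4
  u3 = d.a.0 has moves =d=> u5
  u4 = 0 | 0 has moves ∅
  u5 = a.0 has moves =a=> u6
  u6 = 0 has moves ∅
Reachable graph of Q (7 states):
  v0 = d.(a.d.(0 | 0) + b.d.a.0) has moves =d=> v1
  v1 = a.d.(0 | 0) + b.d.a.0 has moves =a=> v2, =b=> v3
  v2 = d.(0 | 0) has moves =d=> v4
  v3 = d.a.0 has moves =d=> v5
  v4 = 0 | 0 has moves ∅
  v5 = a.0 has moves =a=> v6
  v6 = 0 has moves ∅
Coarsest stable partition (strong bisimilarity classes):
  B0 = {u0, v0}
  B1 = {u1, v1}
  B2 = {u2, v2}
  B3 = {u4, u6, v4, v6}
  B4 = {u3, v3}
  B5 = {u5, v5}
u0 ∈ B0, v0 ∈ B0 → same block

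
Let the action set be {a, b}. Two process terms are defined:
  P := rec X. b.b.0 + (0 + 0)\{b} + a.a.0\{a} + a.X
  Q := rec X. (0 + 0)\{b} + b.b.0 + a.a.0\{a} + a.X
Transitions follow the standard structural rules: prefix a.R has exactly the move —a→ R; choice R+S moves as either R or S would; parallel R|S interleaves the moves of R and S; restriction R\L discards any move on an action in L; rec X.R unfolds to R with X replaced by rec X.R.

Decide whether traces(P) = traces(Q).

trace-equivalent

Reachable graph of P (5 states):
  p0 = rec X. b.b.0 + (0 + 0)\{b} + a.a.0\{a} + a.X | --a--▸ p0, --a--▸ p1, --b--▸ p2
  p1 = a.0\{a} | --a--▸ p3
  p2 = b.0 | --b--▸ p4
  p3 = 0\{a} | ·
  p4 = 0 | ·
Reachable graph of Q (5 states):
  q0 = rec X. (0 + 0)\{b} + b.b.0 + a.a.0\{a} + a.X | --a--▸ q0, --a--▸ q1, --b--▸ q2
  q1 = a.0\{a} | --a--▸ q3
  q2 = b.0 | --b--▸ q4
  q3 = 0\{a} | ·
  q4 = 0 | ·
Bisimilarity quotient blocks:
  B0 = {p0, q0}
  B1 = {p2, q2}
  B2 = {p3, p4, q3, q4}
  B3 = {p1, q1}
p0 ∈ B0, q0 ∈ B0 → same block
Bisimilar ⇒ trace-equivalent.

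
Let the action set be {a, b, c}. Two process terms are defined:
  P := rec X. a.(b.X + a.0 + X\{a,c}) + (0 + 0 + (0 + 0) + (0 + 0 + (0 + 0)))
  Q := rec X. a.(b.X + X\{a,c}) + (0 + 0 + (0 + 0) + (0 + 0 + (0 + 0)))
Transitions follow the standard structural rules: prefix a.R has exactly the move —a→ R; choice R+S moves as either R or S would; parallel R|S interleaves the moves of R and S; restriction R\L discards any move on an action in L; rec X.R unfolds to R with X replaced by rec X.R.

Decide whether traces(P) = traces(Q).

NO — witness ⟨aa⟩

Reachable graph of P (3 states):
  u0 = rec X. a.(b.X + a.0 + X\{a,c}) + (0 + 0 + (0 + 0) + (0 + 0 + (0 + 0))) → —a→ u1
  u1 = b.(rec X. a.(b.X + a.0 + X\{a,c}) + (0 + 0 + (0 + 0) + (0 + 0 + (0 + 0)))) + a.0 + (rec X. a.(b.X + a.0 + X\{a,c}) + (0 + 0 + (0 + 0) + (0 + 0 + (0 + 0))))\{a,c} → —a→ u2, —b→ u0
  u2 = 0 → deadlocked
Reachable graph of Q (2 states):
  v0 = rec X. a.(b.X + X\{a,c}) + (0 + 0 + (0 + 0) + (0 + 0 + (0 + 0))) → —a→ v1
  v1 = b.(rec X. a.(b.X + X\{a,c}) + (0 + 0 + (0 + 0) + (0 + 0 + (0 + 0)))) + (rec X. a.(b.X + X\{a,c}) + (0 + 0 + (0 + 0) + (0 + 0 + (0 + 0))))\{a,c} → —b→ v0
Run σ = ⟨aa⟩ on P: start {u0}
  [1] a ⇒ {u1}
  [2] a ⇒ {u2}
  P completes σ.
Run σ = ⟨aa⟩ on Q: start {v0}
  [1] a ⇒ {v1}
  [2] a ⇒ no successor for Q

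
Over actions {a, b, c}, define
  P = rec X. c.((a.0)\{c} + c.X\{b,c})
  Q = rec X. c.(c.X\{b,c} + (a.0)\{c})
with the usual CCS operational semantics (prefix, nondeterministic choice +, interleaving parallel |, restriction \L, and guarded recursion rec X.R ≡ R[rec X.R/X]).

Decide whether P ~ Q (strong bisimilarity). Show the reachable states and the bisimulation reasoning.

P's transition system — 4 states:
  p0 = rec X. c.((a.0)\{c} + c.X\{b,c}) has moves ··c··> p1
  p1 = (a.0)\{c} + c.(rec X. c.((a.0)\{c} + c.X\{b,c}))\{b,c} has moves ··a··> p2, ··c··> p3
  p2 = 0\{c} has moves deadlocked
  p3 = (rec X. c.((a.0)\{c} + c.X\{b,c}))\{b,c} has moves deadlocked
Q's transition system — 4 states:
  q0 = rec X. c.(c.X\{b,c} + (a.0)\{c}) has moves ··c··> q1
  q1 = c.(rec X. c.(c.X\{b,c} + (a.0)\{c}))\{b,c} + (a.0)\{c} has moves ··a··> q2, ··c··> q3
  q2 = 0\{c} has moves deadlocked
  q3 = (rec X. c.(c.X\{b,c} + (a.0)\{c}))\{b,c} has moves deadlocked
Partition-refinement fixed point:
  B0 = {p0, q0}
  B1 = {p1, q1}
  B2 = {p2, p3, q2, q3}
p0 ∈ B0, q0 ∈ B0 → same block

bisimilar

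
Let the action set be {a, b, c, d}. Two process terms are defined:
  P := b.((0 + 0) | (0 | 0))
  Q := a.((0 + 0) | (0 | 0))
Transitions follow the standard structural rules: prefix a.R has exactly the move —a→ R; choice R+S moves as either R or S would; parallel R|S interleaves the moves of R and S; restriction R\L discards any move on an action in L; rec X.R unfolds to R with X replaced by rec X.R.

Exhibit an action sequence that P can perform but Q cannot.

LTS(P): 2 reachable states
  u0 = b.((0 + 0) | (0 | 0)) has moves ··b··> u1
  u1 = (0 + 0) | (0 | 0) has moves stopped
LTS(Q): 2 reachable states
  v0 = a.((0 + 0) | (0 | 0)) has moves ··a··> v1
  v1 = (0 + 0) | (0 | 0) has moves stopped
Trace ⟨b⟩ through P, begin at {u0}:
  [1] b ⇒ {u1}
  ✓ P
Trace ⟨b⟩ through Q, begin at {v0}:
  [1] b ⇒ no successor for Q

b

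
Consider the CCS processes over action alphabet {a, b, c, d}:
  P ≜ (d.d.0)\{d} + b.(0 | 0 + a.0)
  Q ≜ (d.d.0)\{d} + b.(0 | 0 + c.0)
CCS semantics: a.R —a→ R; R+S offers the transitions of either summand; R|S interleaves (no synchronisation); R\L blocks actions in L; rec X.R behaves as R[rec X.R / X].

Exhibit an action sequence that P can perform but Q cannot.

ba

Reachable graph of P (3 states):
  m0 = (d.d.0)\{d} + b.(0 | 0 + a.0) :: —b→ m1
  m1 = 0 | 0 + a.0 :: —a→ m2
  m2 = 0 :: ·
Reachable graph of Q (3 states):
  n0 = (d.d.0)\{d} + b.(0 | 0 + c.0) :: —b→ n1
  n1 = 0 | 0 + c.0 :: —c→ n2
  n2 = 0 :: ·
Executing ba from P (initial set {m0}):
  after b @ step 1: {m1}
  after a @ step 2: {m2}
  — P admits the full trace.
Executing ba from Q (initial set {n0}):
  after b @ step 1: {n1}
  after a @ step 2: ∅  — Q cannot continue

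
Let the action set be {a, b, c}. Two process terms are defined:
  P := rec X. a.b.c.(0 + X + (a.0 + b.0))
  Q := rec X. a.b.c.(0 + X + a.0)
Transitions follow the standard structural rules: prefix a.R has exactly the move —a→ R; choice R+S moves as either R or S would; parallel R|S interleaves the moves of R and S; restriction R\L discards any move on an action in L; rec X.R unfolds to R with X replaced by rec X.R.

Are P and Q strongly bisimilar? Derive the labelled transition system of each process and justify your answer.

P ≁ Q

P's transition system — 5 states:
  u0 = rec X. a.b.c.(0 + X + (a.0 + b.0)) | —a→ u1
  u1 = b.c.(0 + (rec X. a.b.c.(0 + X + (a.0 + b.0))) + (a.0 + b.0)) | —b→ u2
  u2 = c.(0 + (rec X. a.b.c.(0 + X + (a.0 + b.0))) + (a.0 + b.0)) | —c→ u3
  u3 = 0 + (rec X. a.b.c.(0 + X + (a.0 + b.0))) + (a.0 + b.0) | —a→ u1, —a→ u4, —b→ u4
  u4 = 0 | ∅
Q's transition system — 5 states:
  v0 = rec X. a.b.c.(0 + X + a.0) | —a→ v1
  v1 = b.c.(0 + (rec X. a.b.c.(0 + X + a.0)) + a.0) | —b→ v2
  v2 = c.(0 + (rec X. a.b.c.(0 + X + a.0)) + a.0) | —c→ v3
  v3 = 0 + (rec X. a.b.c.(0 + X + a.0)) + a.0 | —a→ v1, —a→ v4
  v4 = 0 | ∅
Bisimilarity quotient blocks:
  B0 = {u0}
  B1 = {u1}
  B2 = {u2}
  B3 = {u3}
  B4 = {u4, v4}
  B5 = {v0}
  B6 = {v1}
  B7 = {v2}
  B8 = {v3}
u0 ∈ B0, v0 ∈ B5 → different blocks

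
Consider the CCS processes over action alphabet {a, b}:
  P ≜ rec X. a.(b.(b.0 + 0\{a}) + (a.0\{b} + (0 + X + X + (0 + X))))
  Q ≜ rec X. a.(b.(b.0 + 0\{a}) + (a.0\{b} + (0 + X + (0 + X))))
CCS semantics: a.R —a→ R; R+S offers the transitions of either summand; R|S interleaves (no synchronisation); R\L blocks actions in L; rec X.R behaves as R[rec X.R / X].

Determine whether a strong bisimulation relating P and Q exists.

LTS(P): 5 reachable states
  s0 = rec X. a.(b.(b.0 + 0\{a}) + (a.0\{b} + (0 + X + X + (0 + X)))) → --a--▸ s1
  s1 = b.(b.0 + 0\{a}) + (a.0\{b} + (0 + (rec X. a.(b.(b.0 + 0\{a}) + (a.0\{b} + (0 + X + X + (0 + X))))) + (rec X. a.(b.(b.0 + 0\{a}) + (a.0\{b} + (0 + X + X + (0 + X))))) + (0 + (rec X. a.(b.(b.0 + 0\{a}) + (a.0\{b} + (0 + X + X + (0 + X)))))))) → --a--▸ s1, --a--▸ s2, --b--▸ s3
  s2 = 0\{b} → ·
  s3 = b.0 + 0\{a} → --b--▸ s4
  s4 = 0 → ·
LTS(Q): 5 reachable states
  t0 = rec X. a.(b.(b.0 + 0\{a}) + (a.0\{b} + (0 + X + (0 + X)))) → --a--▸ t1
  t1 = b.(b.0 + 0\{a}) + (a.0\{b} + (0 + (rec X. a.(b.(b.0 + 0\{a}) + (a.0\{b} + (0 + X + (0 + X))))) + (0 + (rec X. a.(b.(b.0 + 0\{a}) + (a.0\{b} + (0 + X + (0 + X)))))))) → --a--▸ t1, --a--▸ t2, --b--▸ t3
  t2 = 0\{b} → ·
  t3 = b.0 + 0\{a} → --b--▸ t4
  t4 = 0 → ·
Coarsest stable partition (strong bisimilarity classes):
  B0 = {s0, t0}
  B1 = {s1, t1}
  B2 = {s3, t3}
  B3 = {s2, s4, t2, t4}
s0 ∈ B0, t0 ∈ B0 → same block

YES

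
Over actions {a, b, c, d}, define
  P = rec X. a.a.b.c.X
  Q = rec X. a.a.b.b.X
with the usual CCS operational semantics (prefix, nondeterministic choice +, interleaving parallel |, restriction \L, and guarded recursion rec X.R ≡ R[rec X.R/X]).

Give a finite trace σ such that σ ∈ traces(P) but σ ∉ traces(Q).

Reachable graph of P (4 states):
  u0 = rec X. a.a.b.c.X ⊢ —a→ u1
  u1 = a.b.c.(rec X. a.a.b.c.X) ⊢ —a→ u2
  u2 = b.c.(rec X. a.a.b.c.X) ⊢ —b→ u3
  u3 = c.(rec X. a.a.b.c.X) ⊢ —c→ u0
Reachable graph of Q (4 states):
  v0 = rec X. a.a.b.b.X ⊢ —a→ v1
  v1 = a.b.b.(rec X. a.a.b.b.X) ⊢ —a→ v2
  v2 = b.b.(rec X. a.a.b.b.X) ⊢ —b→ v3
  v3 = b.(rec X. a.a.b.b.X) ⊢ —b→ v0
Run σ = ⟨aabc⟩ on P: start {u0}
  [1] a ⇒ {u1}
  [2] a ⇒ {u2}
  [3] b ⇒ {u3}
  [4] c ⇒ {u0}
  P completes σ.
Run σ = ⟨aabc⟩ on Q: start {v0}
  [1] a ⇒ {v1}
  [2] a ⇒ {v2}
  [3] b ⇒ {v3}
  [4] c ⇒ no successor for Q

aabc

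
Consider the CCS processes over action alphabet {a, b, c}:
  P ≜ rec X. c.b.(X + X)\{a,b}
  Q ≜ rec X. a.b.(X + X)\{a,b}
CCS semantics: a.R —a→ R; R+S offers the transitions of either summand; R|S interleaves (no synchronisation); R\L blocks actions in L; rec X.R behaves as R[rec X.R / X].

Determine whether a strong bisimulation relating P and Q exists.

not bisimilar

P's transition system — 4 states:
  p0 = rec X. c.b.(X + X)\{a,b} ⊢ =c=> p1
  p1 = b.((rec X. c.b.(X + X)\{a,b}) + (rec X. c.b.(X + X)\{a,b}))\{a,b} ⊢ =b=> p2
  p2 = ((rec X. c.b.(X + X)\{a,b}) + (rec X. c.b.(X + X)\{a,b}))\{a,b} ⊢ =c=> p3
  p3 = (b.((rec X. c.b.(X + X)\{a,b}) + (rec X. c.b.(X + X)\{a,b}))\{a,b})\{a,b} ⊢ ·
Q's transition system — 3 states:
  q0 = rec X. a.b.(X + X)\{a,b} ⊢ =a=> q1
  q1 = b.((rec X. a.b.(X + X)\{a,b}) + (rec X. a.b.(X + X)\{a,b}))\{a,b} ⊢ =b=> q2
  q2 = ((rec X. a.b.(X + X)\{a,b}) + (rec X. a.b.(X + X)\{a,b}))\{a,b} ⊢ ·
Partition-refinement fixed point:
  B0 = {p0}
  B1 = {p1}
  B2 = {p2}
  B3 = {p3, q2}
  B4 = {q0}
  B5 = {q1}
p0 ∈ B0, q0 ∈ B4 → different blocks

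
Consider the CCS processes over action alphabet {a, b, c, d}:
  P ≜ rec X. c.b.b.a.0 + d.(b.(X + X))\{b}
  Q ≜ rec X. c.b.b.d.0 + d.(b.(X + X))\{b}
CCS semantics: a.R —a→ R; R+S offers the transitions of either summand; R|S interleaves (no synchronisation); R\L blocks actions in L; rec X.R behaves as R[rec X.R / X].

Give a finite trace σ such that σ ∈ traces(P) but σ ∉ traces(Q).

LTS(P): 6 reachable states
  p0 = rec X. c.b.b.a.0 + d.(b.(X + X))\{b} has moves --c--▸ p1, --d--▸ p2
  p1 = b.b.a.0 has moves --b--▸ p3
  p2 = (b.((rec X. c.b.b.a.0 + d.(b.(X + X))\{b}) + (rec X. c.b.b.a.0 + d.(b.(X + X))\{b})))\{b} has moves stopped
  p3 = b.a.0 has moves --b--▸ p4
  p4 = a.0 has moves --a--▸ p5
  p5 = 0 has moves stopped
LTS(Q): 6 reachable states
  q0 = rec X. c.b.b.d.0 + d.(b.(X + X))\{b} has moves --c--▸ q1, --d--▸ q2
  q1 = b.b.d.0 has moves --b--▸ q3
  q2 = (b.((rec X. c.b.b.d.0 + d.(b.(X + X))\{b}) + (rec X. c.b.b.d.0 + d.(b.(X + X))\{b})))\{b} has moves stopped
  q3 = b.d.0 has moves --b--▸ q4
  q4 = d.0 has moves --d--▸ q5
  q5 = 0 has moves stopped
Trace ⟨cbba⟩ through P, begin at {p0}:
  after c @ step 1: {p1}
  after b @ step 2: {p3}
  after b @ step 3: {p4}
  after a @ step 4: {p5}
  P completes σ.
Trace ⟨cbba⟩ through Q, begin at {q0}:
  after c @ step 1: {q1}
  after b @ step 2: {q3}
  after b @ step 3: {q4}
  after a @ step 4: ∅ (Q stuck)

cbba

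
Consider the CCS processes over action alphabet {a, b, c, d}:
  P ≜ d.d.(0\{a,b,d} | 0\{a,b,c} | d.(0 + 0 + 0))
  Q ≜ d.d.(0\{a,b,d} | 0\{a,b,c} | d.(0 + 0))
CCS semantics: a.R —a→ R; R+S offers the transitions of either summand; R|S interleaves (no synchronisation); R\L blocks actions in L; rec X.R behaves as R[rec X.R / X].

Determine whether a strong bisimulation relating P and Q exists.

P ~ Q

Reachable graph of P (4 states):
  u0 = d.d.(0\{a,b,d} | 0\{a,b,c} | d.(0 + 0 + 0)) has moves ··d··> u1
  u1 = d.(0\{a,b,d} | 0\{a,b,c} | d.(0 + 0 + 0)) has moves ··d··> u2
  u2 = 0\{a,b,d} | 0\{a,b,c} | d.(0 + 0 + 0) has moves ··d··> u3
  u3 = 0\{a,b,d} | 0\{a,b,c} | (0 + 0 + 0) has moves ∅
Reachable graph of Q (4 states):
  v0 = d.d.(0\{a,b,d} | 0\{a,b,c} | d.(0 + 0)) has moves ··d··> v1
  v1 = d.(0\{a,b,d} | 0\{a,b,c} | d.(0 + 0)) has moves ··d··> v2
  v2 = 0\{a,b,d} | 0\{a,b,c} | d.(0 + 0) has moves ··d··> v3
  v3 = 0\{a,b,d} | 0\{a,b,c} | (0 + 0) has moves ∅
Bisimilarity quotient blocks:
  B0 = {u0, v0}
  B1 = {u1, v1}
  B2 = {u2, v2}
  B3 = {u3, v3}
u0 ∈ B0, v0 ∈ B0 → same block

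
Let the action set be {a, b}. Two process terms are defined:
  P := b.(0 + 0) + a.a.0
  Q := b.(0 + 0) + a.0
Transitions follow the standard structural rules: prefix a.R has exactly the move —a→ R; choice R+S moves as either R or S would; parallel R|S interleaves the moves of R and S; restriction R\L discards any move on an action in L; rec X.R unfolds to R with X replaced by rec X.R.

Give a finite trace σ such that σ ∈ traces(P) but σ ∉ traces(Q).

LTS(P): 4 reachable states
  u0 = b.(0 + 0) + a.a.0 → --a--▸ u1, --b--▸ u2
  u1 = a.0 → --a--▸ u3
  u2 = 0 + 0 → ·
  u3 = 0 → ·
LTS(Q): 3 reachable states
  v0 = b.(0 + 0) + a.0 → --a--▸ v1, --b--▸ v2
  v1 = 0 → ·
  v2 = 0 + 0 → ·
Executing aa from P (initial set {u0}):
  [1] a ⇒ {u1}
  [2] a ⇒ {u3}
  ✓ P
Executing aa from Q (initial set {v0}):
  [1] a ⇒ {v1}
  [2] a ⇒ no successor for Q

aa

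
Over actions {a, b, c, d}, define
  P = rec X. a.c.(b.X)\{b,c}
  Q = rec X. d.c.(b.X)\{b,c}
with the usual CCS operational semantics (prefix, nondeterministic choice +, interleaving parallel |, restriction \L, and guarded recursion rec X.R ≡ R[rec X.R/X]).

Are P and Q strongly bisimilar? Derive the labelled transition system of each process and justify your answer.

Reachable graph of P (3 states):
  p0 = rec X. a.c.(b.X)\{b,c} :: —a→ p1
  p1 = c.(b.(rec X. a.c.(b.X)\{b,c}))\{b,c} :: —c→ p2
  p2 = (b.(rec X. a.c.(b.X)\{b,c}))\{b,c} :: ·
Reachable graph of Q (3 states):
  q0 = rec X. d.c.(b.X)\{b,c} :: —d→ q1
  q1 = c.(b.(rec X. d.c.(b.X)\{b,c}))\{b,c} :: —c→ q2
  q2 = (b.(rec X. d.c.(b.X)\{b,c}))\{b,c} :: ·
Bisimilarity quotient blocks:
  B0 = {p0}
  B1 = {p1, q1}
  B2 = {p2, q2}
  B3 = {q0}
p0 ∈ B0, q0 ∈ B3 → different blocks

not bisimilar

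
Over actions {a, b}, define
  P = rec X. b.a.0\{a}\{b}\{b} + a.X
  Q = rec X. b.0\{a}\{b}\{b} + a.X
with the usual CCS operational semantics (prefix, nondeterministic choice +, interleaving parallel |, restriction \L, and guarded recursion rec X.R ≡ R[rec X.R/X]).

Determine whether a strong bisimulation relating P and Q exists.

not bisimilar

LTS(P): 3 reachable states
  s0 = rec X. b.a.0\{a}\{b}\{b} + a.X | ··a··> s0, ··b··> s1
  s1 = a.0\{a}\{b}\{b} | ··a··> s2
  s2 = 0\{a}\{b}\{b} | ·
LTS(Q): 2 reachable states
  t0 = rec X. b.0\{a}\{b}\{b} + a.X | ··a··> t0, ··b··> t1
  t1 = 0\{a}\{b}\{b} | ·
Partition-refinement fixed point:
  B0 = {s0}
  B1 = {s1}
  B2 = {s2, t1}
  B3 = {t0}
s0 ∈ B0, t0 ∈ B3 → different blocks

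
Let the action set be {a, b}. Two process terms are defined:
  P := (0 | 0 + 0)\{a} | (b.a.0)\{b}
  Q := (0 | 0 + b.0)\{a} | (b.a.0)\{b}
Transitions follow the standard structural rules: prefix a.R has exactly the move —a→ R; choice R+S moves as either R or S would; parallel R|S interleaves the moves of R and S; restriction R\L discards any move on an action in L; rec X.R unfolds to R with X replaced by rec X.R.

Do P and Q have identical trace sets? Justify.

traces(P) ≠ traces(Q) — witness ⟨b⟩

LTS(P): 1 reachable states
  m0 = (0 | 0 + 0)\{a} | (b.a.0)\{b} | (no moves)
LTS(Q): 2 reachable states
  n0 = (0 | 0 + b.0)\{a} | (b.a.0)\{b} | --b--▸ n1
  n1 = 0\{a} | (b.a.0)\{b} | (no moves)
Run σ = ⟨b⟩ on Q: start {n0}
  [1] b ⇒ {n1}
  — Q admits the full trace.
Run σ = ⟨b⟩ on P: start {m0}
  [1] b ⇒ ∅  — P cannot continue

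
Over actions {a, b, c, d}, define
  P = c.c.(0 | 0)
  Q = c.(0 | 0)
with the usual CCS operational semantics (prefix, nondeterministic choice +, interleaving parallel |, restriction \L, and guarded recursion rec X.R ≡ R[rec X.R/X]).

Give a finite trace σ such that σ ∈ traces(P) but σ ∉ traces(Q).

LTS(P): 3 reachable states
  s0 = c.c.(0 | 0) → --c--▸ s1
  s1 = c.(0 | 0) → --c--▸ s2
  s2 = 0 | 0 → ·
LTS(Q): 2 reachable states
  t0 = c.(0 | 0) → --c--▸ t1
  t1 = 0 | 0 → ·
Run σ = ⟨cc⟩ on P: start {s0}
  after c @ step 1: {s1}
  after c @ step 2: {s2}
  P completes σ.
Run σ = ⟨cc⟩ on Q: start {t0}
  after c @ step 1: {t1}
  after c @ step 2: ∅  — Q cannot continue

cc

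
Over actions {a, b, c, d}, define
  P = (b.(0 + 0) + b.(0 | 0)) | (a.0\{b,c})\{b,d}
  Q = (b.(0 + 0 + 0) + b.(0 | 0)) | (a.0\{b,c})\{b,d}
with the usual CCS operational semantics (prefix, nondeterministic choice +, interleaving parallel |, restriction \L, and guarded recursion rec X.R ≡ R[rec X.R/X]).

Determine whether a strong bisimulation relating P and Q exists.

P's transition system — 6 states:
  s0 = (b.(0 + 0) + b.(0 | 0)) | (a.0\{b,c})\{b,d} → =a=> s1, =b=> s2, =b=> s3
  s1 = (b.(0 + 0) + b.(0 | 0)) | 0\{b,c}\{b,d} → =b=> s4, =b=> s5
  s2 = (0 + 0) | (a.0\{b,c})\{b,d} → =a=> s4
  s3 = 0 | 0 | (a.0\{b,c})\{b,d} → =a=> s5
  s4 = (0 + 0) | 0\{b,c}\{b,d} → ·
  s5 = 0 | 0 | 0\{b,c}\{b,d} → ·
Q's transition system — 6 states:
  t0 = (b.(0 + 0 + 0) + b.(0 | 0)) | (a.0\{b,c})\{b,d} → =a=> t1, =b=> t2, =b=> t3
  t1 = (b.(0 + 0 + 0) + b.(0 | 0)) | 0\{b,c}\{b,d} → =b=> t4, =b=> t5
  t2 = (0 + 0 + 0) | (a.0\{b,c})\{b,d} → =a=> t4
  t3 = 0 | 0 | (a.0\{b,c})\{b,d} → =a=> t5
  t4 = (0 + 0 + 0) | 0\{b,c}\{b,d} → ·
  t5 = 0 | 0 | 0\{b,c}\{b,d} → ·
Coarsest stable partition (strong bisimilarity classes):
  B0 = {s0, t0}
  B1 = {s1, t1}
  B2 = {s4, s5, t4, t5}
  B3 = {s2, s3, t2, t3}
s0 ∈ B0, t0 ∈ B0 → same block

bisimilar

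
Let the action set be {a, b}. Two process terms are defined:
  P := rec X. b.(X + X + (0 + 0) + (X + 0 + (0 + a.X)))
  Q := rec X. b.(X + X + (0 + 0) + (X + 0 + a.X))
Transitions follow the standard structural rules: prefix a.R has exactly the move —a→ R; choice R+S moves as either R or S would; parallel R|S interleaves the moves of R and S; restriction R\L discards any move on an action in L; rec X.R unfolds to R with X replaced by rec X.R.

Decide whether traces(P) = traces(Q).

YES

P's transition system — 2 states:
  u0 = rec X. b.(X + X + (0 + 0) + (X + 0 + (0 + a.X))) → —b→ u1
  u1 = (rec X. b.(X + X + (0 + 0) + (X + 0 + (0 + a.X)))) + (rec X. b.(X + X + (0 + 0) + (X + 0 + (0 + a.X)))) + (0 + 0) + ((rec X. b.(X + X + (0 + 0) + (X + 0 + (0 + a.X)))) + 0 + (0 + a.(rec X. b.(X + X + (0 + 0) + (X + 0 + (0 + a.X)))))) → —a→ u0, —b→ u1
Q's transition system — 2 states:
  v0 = rec X. b.(X + X + (0 + 0) + (X + 0 + a.X)) → —b→ v1
  v1 = (rec X. b.(X + X + (0 + 0) + (X + 0 + a.X))) + (rec X. b.(X + X + (0 + 0) + (X + 0 + a.X))) + (0 + 0) + ((rec X. b.(X + X + (0 + 0) + (X + 0 + a.X))) + 0 + a.(rec X. b.(X + X + (0 + 0) + (X + 0 + a.X)))) → —a→ v0, —b→ v1
Partition-refinement fixed point:
  B0 = {u0, v0}
  B1 = {u1, v1}
u0 ∈ B0, v0 ∈ B0 → same block
Bisimilar ⇒ trace-equivalent.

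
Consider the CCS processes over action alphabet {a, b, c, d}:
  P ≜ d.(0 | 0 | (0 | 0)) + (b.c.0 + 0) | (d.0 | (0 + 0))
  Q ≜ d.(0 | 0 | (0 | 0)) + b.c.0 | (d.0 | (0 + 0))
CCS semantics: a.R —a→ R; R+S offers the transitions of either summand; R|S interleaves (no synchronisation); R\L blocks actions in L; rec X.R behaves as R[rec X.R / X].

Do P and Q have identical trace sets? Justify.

P's transition system — 7 states:
  s0 = d.(0 | 0 | (0 | 0)) + (b.c.0 + 0) | (d.0 | (0 + 0)) ⊢ -b-> s1, -d-> s2, -d-> s3
  s1 = c.0 | (d.0 | (0 + 0)) ⊢ -c-> s4, -d-> s5
  s2 = (b.c.0 + 0) | (0 | (0 + 0)) ⊢ -b-> s5
  s3 = 0 | 0 | (0 | 0) ⊢ ∅
  s4 = 0 | (d.0 | (0 + 0)) ⊢ -d-> s6
  s5 = c.0 | (0 | (0 + 0)) ⊢ -c-> s6
  s6 = 0 | (0 | (0 + 0)) ⊢ ∅
Q's transition system — 7 states:
  t0 = d.(0 | 0 | (0 | 0)) + b.c.0 | (d.0 | (0 + 0)) ⊢ -b-> t1, -d-> t2, -d-> t3
  t1 = c.0 | (d.0 | (0 + 0)) ⊢ -c-> t4, -d-> t5
  t2 = 0 | 0 | (0 | 0) ⊢ ∅
  t3 = b.c.0 | (0 | (0 + 0)) ⊢ -b-> t5
  t4 = 0 | (d.0 | (0 + 0)) ⊢ -d-> t6
  t5 = c.0 | (0 | (0 + 0)) ⊢ -c-> t6
  t6 = 0 | (0 | (0 + 0)) ⊢ ∅
Partition-refinement fixed point:
  B0 = {s0, t0}
  B1 = {s1, t1}
  B2 = {s4, t4}
  B3 = {s3, s6, t2, t6}
  B4 = {s5, t5}
  B5 = {s2, t3}
s0 ∈ B0, t0 ∈ B0 → same block
Bisimilar ⇒ trace-equivalent.

traces(P) = traces(Q)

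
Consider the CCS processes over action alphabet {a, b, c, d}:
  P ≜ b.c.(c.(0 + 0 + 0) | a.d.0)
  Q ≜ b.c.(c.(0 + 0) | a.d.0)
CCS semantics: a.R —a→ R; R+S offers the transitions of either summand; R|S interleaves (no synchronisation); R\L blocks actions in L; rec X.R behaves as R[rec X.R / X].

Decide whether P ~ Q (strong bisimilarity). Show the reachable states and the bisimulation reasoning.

Reachable graph of P (8 states):
  m0 = b.c.(c.(0 + 0 + 0) | a.d.0) :: --b--▸ m1
  m1 = c.(c.(0 + 0 + 0) | a.d.0) :: --c--▸ m2
  m2 = c.(0 + 0 + 0) | a.d.0 :: --a--▸ m3, --c--▸ m4
  m3 = c.(0 + 0 + 0) | d.0 :: --c--▸ m5, --d--▸ m6
  m4 = (0 + 0 + 0) | a.d.0 :: --a--▸ m5
  m5 = (0 + 0 + 0) | d.0 :: --d--▸ m7
  m6 = c.(0 + 0 + 0) | 0 :: --c--▸ m7
  m7 = (0 + 0 + 0) | 0 :: (no moves)
Reachable graph of Q (8 states):
  n0 = b.c.(c.(0 + 0) | a.d.0) :: --b--▸ n1
  n1 = c.(c.(0 + 0) | a.d.0) :: --c--▸ n2
  n2 = c.(0 + 0) | a.d.0 :: --a--▸ n3, --c--▸ n4
  n3 = c.(0 + 0) | d.0 :: --c--▸ n5, --d--▸ n6
  n4 = (0 + 0) | a.d.0 :: --a--▸ n5
  n5 = (0 + 0) | d.0 :: --d--▸ n7
  n6 = c.(0 + 0) | 0 :: --c--▸ n7
  n7 = (0 + 0) | 0 :: (no moves)
Partition-refinement fixed point:
  B0 = {m0, n0}
  B1 = {m1, n1}
  B2 = {m2, n2}
  B3 = {m3, n3}
  B4 = {m6, n6}
  B5 = {m7, n7}
  B6 = {m5, n5}
  B7 = {m4, n4}
m0 ∈ B0, n0 ∈ B0 → same block

bisimilar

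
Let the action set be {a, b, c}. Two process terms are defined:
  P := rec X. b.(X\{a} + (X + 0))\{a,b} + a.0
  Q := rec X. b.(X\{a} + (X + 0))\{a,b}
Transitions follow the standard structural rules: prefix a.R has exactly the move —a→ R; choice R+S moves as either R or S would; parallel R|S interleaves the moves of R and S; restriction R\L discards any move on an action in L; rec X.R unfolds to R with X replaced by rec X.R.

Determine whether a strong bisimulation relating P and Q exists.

P ≁ Q

P's transition system — 3 states:
  s0 = rec X. b.(X\{a} + (X + 0))\{a,b} + a.0 ⊢ --a--▸ s1, --b--▸ s2
  s1 = 0 ⊢ ∅
  s2 = ((rec X. b.(X\{a} + (X + 0))\{a,b} + a.0)\{a} + ((rec X. b.(X\{a} + (X + 0))\{a,b} + a.0) + 0))\{a,b} ⊢ ∅
Q's transition system — 2 states:
  t0 = rec X. b.(X\{a} + (X + 0))\{a,b} ⊢ --b--▸ t1
  t1 = ((rec X. b.(X\{a} + (X + 0))\{a,b})\{a} + ((rec X. b.(X\{a} + (X + 0))\{a,b}) + 0))\{a,b} ⊢ ∅
Bisimilarity quotient blocks:
  B0 = {s0}
  B1 = {s1, s2, t1}
  B2 = {t0}
s0 ∈ B0, t0 ∈ B2 → different blocks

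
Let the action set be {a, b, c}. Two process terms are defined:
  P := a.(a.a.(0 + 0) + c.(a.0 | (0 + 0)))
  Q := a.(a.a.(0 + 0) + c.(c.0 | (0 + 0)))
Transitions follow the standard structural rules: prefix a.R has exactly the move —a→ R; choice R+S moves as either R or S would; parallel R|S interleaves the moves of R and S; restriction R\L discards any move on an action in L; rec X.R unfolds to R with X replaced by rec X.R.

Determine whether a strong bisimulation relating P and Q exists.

LTS(P): 6 reachable states
  s0 = a.(a.a.(0 + 0) + c.(a.0 | (0 + 0))) ⊢ =a=> s1
  s1 = a.a.(0 + 0) + c.(a.0 | (0 + 0)) ⊢ =a=> s2, =c=> s3
  s2 = a.(0 + 0) ⊢ =a=> s4
  s3 = a.0 | (0 + 0) ⊢ =a=> s5
  s4 = 0 + 0 ⊢ ·
  s5 = 0 | (0 + 0) ⊢ ·
LTS(Q): 6 reachable states
  t0 = a.(a.a.(0 + 0) + c.(c.0 | (0 + 0))) ⊢ =a=> t1
  t1 = a.a.(0 + 0) + c.(c.0 | (0 + 0)) ⊢ =a=> t2, =c=> t3
  t2 = a.(0 + 0) ⊢ =a=> t4
  t3 = c.0 | (0 + 0) ⊢ =c=> t5
  t4 = 0 + 0 ⊢ ·
  t5 = 0 | (0 + 0) ⊢ ·
Bisimilarity quotient blocks:
  B0 = {s0}
  B1 = {s1}
  B2 = {s2, s3, t2}
  B3 = {s4, s5, t4, t5}
  B4 = {t0}
  B5 = {t1}
  B6 = {t3}
s0 ∈ B0, t0 ∈ B4 → different blocks

NO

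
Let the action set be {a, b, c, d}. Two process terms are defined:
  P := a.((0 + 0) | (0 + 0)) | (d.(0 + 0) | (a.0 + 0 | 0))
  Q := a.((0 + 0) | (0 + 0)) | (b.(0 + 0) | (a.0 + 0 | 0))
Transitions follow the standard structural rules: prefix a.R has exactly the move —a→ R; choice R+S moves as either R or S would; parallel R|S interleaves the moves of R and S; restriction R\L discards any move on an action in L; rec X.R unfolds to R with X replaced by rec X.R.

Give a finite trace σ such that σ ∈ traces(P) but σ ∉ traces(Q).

LTS(P): 8 reachable states
  p0 = a.((0 + 0) | (0 + 0)) | (d.(0 + 0) | (a.0 + 0 | 0)) :: —a→ p1, —a→ p2, —d→ p3
  p1 = (0 + 0) | (0 + 0) | (d.(0 + 0) | (a.0 + 0 | 0)) :: —a→ p4, —d→ p5
  p2 = a.((0 + 0) | (0 + 0)) | (d.(0 + 0) | 0) :: —a→ p4, —d→ p6
  p3 = a.((0 + 0) | (0 + 0)) | ((0 + 0) | (a.0 + 0 | 0)) :: —a→ p5, —a→ p6
  p4 = (0 + 0) | (0 + 0) | (d.(0 + 0) | 0) :: —d→ p7
  p5 = (0 + 0) | (0 + 0) | ((0 + 0) | (a.0 + 0 | 0)) :: —a→ p7
  p6 = a.((0 + 0) | (0 + 0)) | ((0 + 0) | 0) :: —a→ p7
  p7 = (0 + 0) | (0 + 0) | ((0 + 0) | 0) :: ·
LTS(Q): 8 reachable states
  q0 = a.((0 + 0) | (0 + 0)) | (b.(0 + 0) | (a.0 + 0 | 0)) :: —a→ q1, —a→ q2, —b→ q3
  q1 = (0 + 0) | (0 + 0) | (b.(0 + 0) | (a.0 + 0 | 0)) :: —a→ q4, —b→ q5
  q2 = a.((0 + 0) | (0 + 0)) | (b.(0 + 0) | 0) :: —a→ q4, —b→ q6
  q3 = a.((0 + 0) | (0 + 0)) | ((0 + 0) | (a.0 + 0 | 0)) :: —a→ q5, —a→ q6
  q4 = (0 + 0) | (0 + 0) | (b.(0 + 0) | 0) :: —b→ q7
  q5 = (0 + 0) | (0 + 0) | ((0 + 0) | (a.0 + 0 | 0)) :: —a→ q7
  q6 = a.((0 + 0) | (0 + 0)) | ((0 + 0) | 0) :: —a→ q7
  q7 = (0 + 0) | (0 + 0) | ((0 + 0) | 0) :: ·
Executing d from P (initial set {p0}):
  after d @ step 1: {p3}
  ✓ P
Executing d from Q (initial set {q0}):
  after d @ step 1: ∅ (Q stuck)

d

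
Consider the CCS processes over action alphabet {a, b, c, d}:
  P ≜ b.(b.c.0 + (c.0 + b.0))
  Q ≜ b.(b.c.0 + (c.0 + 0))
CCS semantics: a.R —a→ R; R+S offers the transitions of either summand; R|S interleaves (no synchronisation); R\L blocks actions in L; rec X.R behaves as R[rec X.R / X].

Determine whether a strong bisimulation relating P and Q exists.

P's transition system — 4 states:
  m0 = b.(b.c.0 + (c.0 + b.0)) | ··b··> m1
  m1 = b.c.0 + (c.0 + b.0) | ··b··> m2, ··b··> m3, ··c··> m2
  m2 = 0 | (no moves)
  m3 = c.0 | ··c··> m2
Q's transition system — 4 states:
  n0 = b.(b.c.0 + (c.0 + 0)) | ··b··> n1
  n1 = b.c.0 + (c.0 + 0) | ··b··> n2, ··c··> n3
  n2 = c.0 | ··c··> n3
  n3 = 0 | (no moves)
Bisimilarity quotient blocks:
  B0 = {m0}
  B1 = {m1}
  B2 = {m3, n2}
  B3 = {m2, n3}
  B4 = {n0}
  B5 = {n1}
m0 ∈ B0, n0 ∈ B4 → different blocks

P ≁ Q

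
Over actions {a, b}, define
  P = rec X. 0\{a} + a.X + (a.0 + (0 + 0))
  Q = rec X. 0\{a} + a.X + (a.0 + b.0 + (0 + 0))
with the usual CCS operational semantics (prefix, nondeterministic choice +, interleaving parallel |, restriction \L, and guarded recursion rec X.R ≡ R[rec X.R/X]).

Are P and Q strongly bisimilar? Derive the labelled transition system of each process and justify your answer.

NO

Reachable graph of P (2 states):
  m0 = rec X. 0\{a} + a.X + (a.0 + (0 + 0)) → -a-> m0, -a-> m1
  m1 = 0 → ·
Reachable graph of Q (2 states):
  n0 = rec X. 0\{a} + a.X + (a.0 + b.0 + (0 + 0)) → -a-> n0, -a-> n1, -b-> n1
  n1 = 0 → ·
Bisimilarity quotient blocks:
  B0 = {m0}
  B1 = {m1, n1}
  B2 = {n0}
m0 ∈ B0, n0 ∈ B2 → different blocks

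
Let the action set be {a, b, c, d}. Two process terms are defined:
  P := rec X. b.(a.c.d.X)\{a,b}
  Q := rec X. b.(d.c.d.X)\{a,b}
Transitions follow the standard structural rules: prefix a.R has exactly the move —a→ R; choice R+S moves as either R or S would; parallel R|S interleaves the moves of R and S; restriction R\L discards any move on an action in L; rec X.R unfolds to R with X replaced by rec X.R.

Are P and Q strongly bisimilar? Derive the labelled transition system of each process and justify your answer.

LTS(P): 2 reachable states
  s0 = rec X. b.(a.c.d.X)\{a,b} | --b--▸ s1
  s1 = (a.c.d.(rec X. b.(a.c.d.X)\{a,b}))\{a,b} | stopped
LTS(Q): 5 reachable states
  t0 = rec X. b.(d.c.d.X)\{a,b} | --b--▸ t1
  t1 = (d.c.d.(rec X. b.(d.c.d.X)\{a,b}))\{a,b} | --d--▸ t2
  t2 = (c.d.(rec X. b.(d.c.d.X)\{a,b}))\{a,b} | --c--▸ t3
  t3 = (d.(rec X. b.(d.c.d.X)\{a,b}))\{a,b} | --d--▸ t4
  t4 = (rec X. b.(d.c.d.X)\{a,b})\{a,b} | stopped
Partition-refinement fixed point:
  B0 = {s0}
  B1 = {s1, t4}
  B2 = {t0}
  B3 = {t1}
  B4 = {t2}
  B5 = {t3}
s0 ∈ B0, t0 ∈ B2 → different blocks

NO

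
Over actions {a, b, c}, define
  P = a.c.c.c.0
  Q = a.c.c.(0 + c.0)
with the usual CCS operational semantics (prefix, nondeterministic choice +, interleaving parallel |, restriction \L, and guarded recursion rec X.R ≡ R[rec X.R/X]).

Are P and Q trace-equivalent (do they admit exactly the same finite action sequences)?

trace-equivalent

LTS(P): 5 reachable states
  s0 = a.c.c.c.0 | ··a··> s1
  s1 = c.c.c.0 | ··c··> s2
  s2 = c.c.0 | ··c··> s3
  s3 = c.0 | ··c··> s4
  s4 = 0 | ∅
LTS(Q): 5 reachable states
  t0 = a.c.c.(0 + c.0) | ··a··> t1
  t1 = c.c.(0 + c.0) | ··c··> t2
  t2 = c.(0 + c.0) | ··c··> t3
  t3 = 0 + c.0 | ··c··> t4
  t4 = 0 | ∅
Bisimilarity quotient blocks:
  B0 = {s0, t0}
  B1 = {s1, t1}
  B2 = {s2, t2}
  B3 = {s3, t3}
  B4 = {s4, t4}
s0 ∈ B0, t0 ∈ B0 → same block
Bisimilar ⇒ trace-equivalent.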